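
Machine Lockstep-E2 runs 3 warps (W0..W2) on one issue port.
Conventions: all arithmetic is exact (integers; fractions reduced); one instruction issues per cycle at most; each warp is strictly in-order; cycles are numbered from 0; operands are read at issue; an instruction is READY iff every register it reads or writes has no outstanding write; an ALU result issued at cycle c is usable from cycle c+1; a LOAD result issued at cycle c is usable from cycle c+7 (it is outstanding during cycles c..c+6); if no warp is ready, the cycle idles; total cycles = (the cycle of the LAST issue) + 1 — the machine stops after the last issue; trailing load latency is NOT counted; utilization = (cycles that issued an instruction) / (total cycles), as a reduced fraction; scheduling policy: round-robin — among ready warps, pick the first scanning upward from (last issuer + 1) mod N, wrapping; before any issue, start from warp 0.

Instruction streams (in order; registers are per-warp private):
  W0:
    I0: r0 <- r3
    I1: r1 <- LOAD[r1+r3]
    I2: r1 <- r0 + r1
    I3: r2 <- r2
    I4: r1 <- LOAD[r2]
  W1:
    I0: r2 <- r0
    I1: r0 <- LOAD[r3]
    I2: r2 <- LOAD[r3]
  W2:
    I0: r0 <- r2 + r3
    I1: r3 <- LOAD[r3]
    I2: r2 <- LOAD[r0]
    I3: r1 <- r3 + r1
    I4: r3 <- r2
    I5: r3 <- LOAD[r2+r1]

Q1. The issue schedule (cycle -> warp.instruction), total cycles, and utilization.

cycle 0: W0.I0
cycle 1: W1.I0
cycle 2: W2.I0
cycle 3: W0.I1
cycle 4: W1.I1
cycle 5: W2.I1
cycle 6: W1.I2
cycle 7: W2.I2
cycle 8: idle
cycle 9: idle
cycle 10: W0.I2
cycle 11: W0.I3
cycle 12: W2.I3
cycle 13: W0.I4
cycle 14: W2.I4
cycle 15: W2.I5

Answer: 16 cycles, utilization 7/8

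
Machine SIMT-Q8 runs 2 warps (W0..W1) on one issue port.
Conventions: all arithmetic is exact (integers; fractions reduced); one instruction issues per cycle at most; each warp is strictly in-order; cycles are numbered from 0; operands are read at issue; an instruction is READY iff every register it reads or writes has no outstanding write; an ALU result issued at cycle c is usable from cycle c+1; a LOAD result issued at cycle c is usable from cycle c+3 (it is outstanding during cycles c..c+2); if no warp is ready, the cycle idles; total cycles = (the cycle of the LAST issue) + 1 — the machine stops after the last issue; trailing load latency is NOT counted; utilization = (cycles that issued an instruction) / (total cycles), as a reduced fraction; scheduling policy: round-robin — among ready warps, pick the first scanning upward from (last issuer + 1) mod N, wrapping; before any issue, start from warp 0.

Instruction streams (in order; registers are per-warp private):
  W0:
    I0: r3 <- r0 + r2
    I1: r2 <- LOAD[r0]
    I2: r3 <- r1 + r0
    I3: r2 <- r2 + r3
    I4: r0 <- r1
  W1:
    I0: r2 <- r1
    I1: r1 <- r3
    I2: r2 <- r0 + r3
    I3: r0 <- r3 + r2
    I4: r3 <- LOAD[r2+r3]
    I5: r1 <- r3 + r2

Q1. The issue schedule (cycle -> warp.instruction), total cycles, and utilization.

cycle 0: W0.I0
cycle 1: W1.I0
cycle 2: W0.I1
cycle 3: W1.I1
cycle 4: W0.I2
cycle 5: W1.I2
cycle 6: W0.I3
cycle 7: W1.I3
cycle 8: W0.I4
cycle 9: W1.I4
cycle 10: idle
cycle 11: idle
cycle 12: W1.I5

Answer: 13 cycles, utilization 11/13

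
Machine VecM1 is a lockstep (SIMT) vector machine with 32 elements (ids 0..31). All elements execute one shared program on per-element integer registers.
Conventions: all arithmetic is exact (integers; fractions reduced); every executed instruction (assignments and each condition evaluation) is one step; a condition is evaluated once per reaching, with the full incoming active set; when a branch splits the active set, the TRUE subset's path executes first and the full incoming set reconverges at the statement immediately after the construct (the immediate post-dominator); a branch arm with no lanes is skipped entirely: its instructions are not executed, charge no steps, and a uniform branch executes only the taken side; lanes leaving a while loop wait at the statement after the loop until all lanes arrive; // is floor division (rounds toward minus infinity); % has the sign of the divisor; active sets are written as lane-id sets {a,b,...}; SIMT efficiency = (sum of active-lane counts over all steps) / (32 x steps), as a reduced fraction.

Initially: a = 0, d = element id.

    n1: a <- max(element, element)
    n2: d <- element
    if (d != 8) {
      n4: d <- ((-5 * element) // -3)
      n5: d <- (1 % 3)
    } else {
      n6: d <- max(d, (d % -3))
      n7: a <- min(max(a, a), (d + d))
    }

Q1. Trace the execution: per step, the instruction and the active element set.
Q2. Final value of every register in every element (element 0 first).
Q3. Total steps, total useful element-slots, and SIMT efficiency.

step 0: a <- max(element, element)   {0,1,2,3,4,5,6,7,8,9,10,11,12,13,14,15,16,17,18,19,20,21,22,23,24,25,26,27,28,29,30,31}
step 1: d <- element                 {0,1,2,3,4,5,6,7,8,9,10,11,12,13,14,15,16,17,18,19,20,21,22,23,24,25,26,27,28,29,30,31}
step 2: eval (d != 8)                {0,1,2,3,4,5,6,7,8,9,10,11,12,13,14,15,16,17,18,19,20,21,22,23,24,25,26,27,28,29,30,31}
step 3: d <- ((-5 * element) // -3)  {0,1,2,3,4,5,6,7,9,10,11,12,13,14,15,16,17,18,19,20,21,22,23,24,25,26,27,28,29,30,31}
step 4: d <- (1 % 3)                 {0,1,2,3,4,5,6,7,9,10,11,12,13,14,15,16,17,18,19,20,21,22,23,24,25,26,27,28,29,30,31}
step 5: d <- max(d, (d % -3))        {8}
step 6: a <- min(max(a, a), (d + d)) {8}

Answer: 7 steps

a: 0,1,2,3,4,5,6,7,8,9,10,11,12,13,14,15,16,17,18,19,20,21,22,23,24,25,26,27,28,29,30,31
d: 1,1,1,1,1,1,1,1,8,1,1,1,1,1,1,1,1,1,1,1,1,1,1,1,1,1,1,1,1,1,1,1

steps = 7; useful = 160; efficiency = 160/224 = 5/7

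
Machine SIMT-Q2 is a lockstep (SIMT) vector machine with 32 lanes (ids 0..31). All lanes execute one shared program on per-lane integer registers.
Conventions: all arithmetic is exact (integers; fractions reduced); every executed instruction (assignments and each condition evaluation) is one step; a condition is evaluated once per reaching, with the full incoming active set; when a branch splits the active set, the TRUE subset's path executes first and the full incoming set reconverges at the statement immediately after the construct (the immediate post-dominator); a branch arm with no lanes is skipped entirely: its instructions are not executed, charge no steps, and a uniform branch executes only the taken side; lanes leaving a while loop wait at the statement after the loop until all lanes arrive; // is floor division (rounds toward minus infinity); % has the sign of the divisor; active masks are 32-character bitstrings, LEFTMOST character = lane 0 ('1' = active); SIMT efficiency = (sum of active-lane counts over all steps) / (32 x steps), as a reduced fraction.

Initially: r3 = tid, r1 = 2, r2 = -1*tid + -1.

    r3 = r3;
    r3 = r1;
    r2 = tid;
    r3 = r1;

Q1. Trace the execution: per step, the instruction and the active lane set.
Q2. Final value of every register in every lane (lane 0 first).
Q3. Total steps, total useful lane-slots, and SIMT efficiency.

step 0: r3 <- r3                     11111111111111111111111111111111
step 1: r3 <- r1                     11111111111111111111111111111111
step 2: r2 <- tid                    11111111111111111111111111111111
step 3: r3 <- r1                     11111111111111111111111111111111

Answer: 4 steps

r3: 2,2,2,2,2,2,2,2,2,2,2,2,2,2,2,2,2,2,2,2,2,2,2,2,2,2,2,2,2,2,2,2
r1: 2,2,2,2,2,2,2,2,2,2,2,2,2,2,2,2,2,2,2,2,2,2,2,2,2,2,2,2,2,2,2,2
r2: 0,1,2,3,4,5,6,7,8,9,10,11,12,13,14,15,16,17,18,19,20,21,22,23,24,25,26,27,28,29,30,31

steps = 4; useful = 128; efficiency = 128/128 = 1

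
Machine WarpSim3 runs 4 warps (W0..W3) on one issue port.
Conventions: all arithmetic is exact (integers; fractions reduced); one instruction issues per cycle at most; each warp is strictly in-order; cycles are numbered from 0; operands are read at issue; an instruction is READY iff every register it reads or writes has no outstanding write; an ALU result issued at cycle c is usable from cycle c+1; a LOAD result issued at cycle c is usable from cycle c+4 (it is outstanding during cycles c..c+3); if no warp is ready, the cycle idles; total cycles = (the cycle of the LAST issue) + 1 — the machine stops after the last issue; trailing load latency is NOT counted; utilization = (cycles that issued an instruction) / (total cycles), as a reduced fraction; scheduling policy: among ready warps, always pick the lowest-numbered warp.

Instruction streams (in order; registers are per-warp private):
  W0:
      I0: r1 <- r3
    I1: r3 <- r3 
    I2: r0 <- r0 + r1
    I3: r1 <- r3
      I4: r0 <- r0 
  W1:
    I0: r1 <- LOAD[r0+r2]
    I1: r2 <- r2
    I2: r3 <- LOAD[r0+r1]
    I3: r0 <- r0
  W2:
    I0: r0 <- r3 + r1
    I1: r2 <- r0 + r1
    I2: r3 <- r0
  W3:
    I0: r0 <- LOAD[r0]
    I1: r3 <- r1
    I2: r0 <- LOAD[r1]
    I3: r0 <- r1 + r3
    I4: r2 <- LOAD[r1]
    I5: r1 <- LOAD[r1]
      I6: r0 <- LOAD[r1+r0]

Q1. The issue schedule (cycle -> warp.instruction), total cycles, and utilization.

cycle 0: W0.I0
cycle 1: W0.I1
cycle 2: W0.I2
cycle 3: W0.I3
cycle 4: W0.I4
cycle 5: W1.I0
cycle 6: W1.I1
cycle 7: W2.I0
cycle 8: W2.I1
cycle 9: W1.I2
cycle 10: W1.I3
cycle 11: W2.I2
cycle 12: W3.I0
cycle 13: W3.I1
cycle 14: idle
cycle 15: idle
cycle 16: W3.I2
cycle 17: idle
cycle 18: idle
cycle 19: idle
cycle 20: W3.I3
cycle 21: W3.I4
cycle 22: W3.I5
cycle 23: idle
cycle 24: idle
cycle 25: idle
cycle 26: W3.I6

Answer: 27 cycles, utilization 19/27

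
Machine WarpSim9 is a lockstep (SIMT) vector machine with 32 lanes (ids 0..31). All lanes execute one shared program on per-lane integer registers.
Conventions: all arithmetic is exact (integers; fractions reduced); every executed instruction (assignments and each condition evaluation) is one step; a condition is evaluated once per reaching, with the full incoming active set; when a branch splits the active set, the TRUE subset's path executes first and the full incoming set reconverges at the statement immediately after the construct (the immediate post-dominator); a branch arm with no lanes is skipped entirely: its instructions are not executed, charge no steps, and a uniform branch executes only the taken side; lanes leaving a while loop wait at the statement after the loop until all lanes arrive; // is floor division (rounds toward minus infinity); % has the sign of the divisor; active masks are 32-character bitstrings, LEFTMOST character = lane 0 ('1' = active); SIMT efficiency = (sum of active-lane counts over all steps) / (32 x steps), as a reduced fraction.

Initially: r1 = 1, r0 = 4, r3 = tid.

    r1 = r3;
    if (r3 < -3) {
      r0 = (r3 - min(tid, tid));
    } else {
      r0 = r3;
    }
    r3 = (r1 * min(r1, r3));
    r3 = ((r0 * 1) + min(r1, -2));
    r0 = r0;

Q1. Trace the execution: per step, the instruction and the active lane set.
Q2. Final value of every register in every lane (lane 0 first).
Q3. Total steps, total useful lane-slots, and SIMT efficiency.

step 0: r1 <- r3                     11111111111111111111111111111111
step 1: eval (r3 < -3)               11111111111111111111111111111111
step 2: r0 <- r3                     11111111111111111111111111111111
step 3: r3 <- (r1 * min(r1, r3))     11111111111111111111111111111111
step 4: r3 <- ((r0 * 1) + min(r1, -2)) 11111111111111111111111111111111
step 5: r0 <- r0                     11111111111111111111111111111111

Answer: 6 steps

r1: 0,1,2,3,4,5,6,7,8,9,10,11,12,13,14,15,16,17,18,19,20,21,22,23,24,25,26,27,28,29,30,31
r0: 0,1,2,3,4,5,6,7,8,9,10,11,12,13,14,15,16,17,18,19,20,21,22,23,24,25,26,27,28,29,30,31
r3: -2,-1,0,1,2,3,4,5,6,7,8,9,10,11,12,13,14,15,16,17,18,19,20,21,22,23,24,25,26,27,28,29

steps = 6; useful = 192; efficiency = 192/192 = 1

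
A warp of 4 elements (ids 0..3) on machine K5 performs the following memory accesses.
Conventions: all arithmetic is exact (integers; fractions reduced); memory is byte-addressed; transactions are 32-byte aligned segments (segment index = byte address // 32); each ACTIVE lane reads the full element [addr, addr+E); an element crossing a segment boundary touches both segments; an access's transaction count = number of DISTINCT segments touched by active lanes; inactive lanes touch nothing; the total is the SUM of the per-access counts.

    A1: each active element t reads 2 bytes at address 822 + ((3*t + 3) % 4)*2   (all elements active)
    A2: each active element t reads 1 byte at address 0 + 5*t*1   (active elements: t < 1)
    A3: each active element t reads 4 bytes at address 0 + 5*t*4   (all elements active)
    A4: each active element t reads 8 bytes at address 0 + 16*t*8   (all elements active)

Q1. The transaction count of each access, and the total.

A1: 1 transaction
A2: 1 transaction
A3: 2 transactions
A4: 4 transactions

Answer: 1,1,2,4; total 8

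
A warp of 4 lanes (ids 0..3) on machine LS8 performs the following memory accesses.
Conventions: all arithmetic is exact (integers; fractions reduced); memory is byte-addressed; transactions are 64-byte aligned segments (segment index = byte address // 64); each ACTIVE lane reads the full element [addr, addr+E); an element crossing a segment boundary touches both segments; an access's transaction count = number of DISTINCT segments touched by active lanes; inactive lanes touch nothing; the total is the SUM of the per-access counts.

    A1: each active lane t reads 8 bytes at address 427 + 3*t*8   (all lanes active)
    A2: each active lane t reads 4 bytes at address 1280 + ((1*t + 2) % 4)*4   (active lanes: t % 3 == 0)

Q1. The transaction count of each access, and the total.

A1: 2 transactions
A2: 1 transaction

Answer: 2,1; total 3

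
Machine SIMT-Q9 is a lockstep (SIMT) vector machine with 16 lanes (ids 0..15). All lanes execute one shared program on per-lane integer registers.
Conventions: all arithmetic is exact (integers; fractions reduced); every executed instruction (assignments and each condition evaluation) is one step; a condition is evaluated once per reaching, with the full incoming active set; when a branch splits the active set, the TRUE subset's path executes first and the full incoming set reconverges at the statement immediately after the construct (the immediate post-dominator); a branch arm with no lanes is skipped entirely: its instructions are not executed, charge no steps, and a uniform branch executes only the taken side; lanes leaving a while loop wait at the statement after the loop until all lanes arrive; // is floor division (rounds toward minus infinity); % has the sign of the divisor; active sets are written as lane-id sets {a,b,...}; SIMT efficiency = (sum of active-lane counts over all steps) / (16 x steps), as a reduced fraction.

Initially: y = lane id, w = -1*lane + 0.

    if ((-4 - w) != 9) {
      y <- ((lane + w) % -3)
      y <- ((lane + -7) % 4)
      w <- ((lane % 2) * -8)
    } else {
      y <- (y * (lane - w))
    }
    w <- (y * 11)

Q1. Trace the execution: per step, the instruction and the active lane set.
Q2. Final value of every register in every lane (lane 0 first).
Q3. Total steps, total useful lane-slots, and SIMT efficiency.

step 0: eval ((-4 - w) != 9)         {0,1,2,3,4,5,6,7,8,9,10,11,12,13,14,15}
step 1: y <- ((lane + w) % -3)       {0,1,2,3,4,5,6,7,8,9,10,11,12,14,15}
step 2: y <- ((lane + -7) % 4)       {0,1,2,3,4,5,6,7,8,9,10,11,12,14,15}
step 3: w <- ((lane % 2) * -8)       {0,1,2,3,4,5,6,7,8,9,10,11,12,14,15}
step 4: y <- (y * (lane - w))        {13}
step 5: w <- (y * 11)                {0,1,2,3,4,5,6,7,8,9,10,11,12,13,14,15}

Answer: 6 steps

y: 1,2,3,0,1,2,3,0,1,2,3,0,1,338,3,0
w: 11,22,33,0,11,22,33,0,11,22,33,0,11,3718,33,0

steps = 6; useful = 78; efficiency = 78/96 = 13/16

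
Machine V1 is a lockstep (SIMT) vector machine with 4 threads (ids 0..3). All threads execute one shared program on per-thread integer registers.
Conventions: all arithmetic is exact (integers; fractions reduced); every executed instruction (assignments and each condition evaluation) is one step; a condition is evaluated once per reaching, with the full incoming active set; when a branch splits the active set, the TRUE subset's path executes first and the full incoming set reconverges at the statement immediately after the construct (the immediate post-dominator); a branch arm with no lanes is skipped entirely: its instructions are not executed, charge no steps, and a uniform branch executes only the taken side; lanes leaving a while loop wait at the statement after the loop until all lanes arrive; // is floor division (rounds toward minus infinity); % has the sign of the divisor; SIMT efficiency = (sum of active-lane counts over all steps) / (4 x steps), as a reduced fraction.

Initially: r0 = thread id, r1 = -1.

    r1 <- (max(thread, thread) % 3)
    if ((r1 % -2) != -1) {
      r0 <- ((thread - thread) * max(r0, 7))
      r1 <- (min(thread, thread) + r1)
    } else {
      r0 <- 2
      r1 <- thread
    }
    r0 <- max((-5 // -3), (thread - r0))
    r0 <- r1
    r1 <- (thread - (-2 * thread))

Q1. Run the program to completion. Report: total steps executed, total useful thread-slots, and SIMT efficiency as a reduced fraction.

Answer: 9 steps, 28 useful, 7/9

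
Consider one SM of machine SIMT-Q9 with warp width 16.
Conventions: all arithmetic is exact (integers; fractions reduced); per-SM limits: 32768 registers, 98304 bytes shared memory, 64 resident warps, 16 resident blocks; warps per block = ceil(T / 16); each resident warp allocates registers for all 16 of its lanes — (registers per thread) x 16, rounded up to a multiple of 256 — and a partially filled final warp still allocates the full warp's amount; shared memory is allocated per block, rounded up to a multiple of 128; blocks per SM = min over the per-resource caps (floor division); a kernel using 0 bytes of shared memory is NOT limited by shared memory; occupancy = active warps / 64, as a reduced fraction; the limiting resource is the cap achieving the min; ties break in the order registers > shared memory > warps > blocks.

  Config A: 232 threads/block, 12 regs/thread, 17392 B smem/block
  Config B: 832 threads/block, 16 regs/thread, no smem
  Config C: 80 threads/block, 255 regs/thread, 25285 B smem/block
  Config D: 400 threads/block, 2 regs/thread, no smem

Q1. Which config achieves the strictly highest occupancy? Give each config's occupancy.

occupancies: A 15/16, B 13/16, C 5/64, D 25/32

Answer: A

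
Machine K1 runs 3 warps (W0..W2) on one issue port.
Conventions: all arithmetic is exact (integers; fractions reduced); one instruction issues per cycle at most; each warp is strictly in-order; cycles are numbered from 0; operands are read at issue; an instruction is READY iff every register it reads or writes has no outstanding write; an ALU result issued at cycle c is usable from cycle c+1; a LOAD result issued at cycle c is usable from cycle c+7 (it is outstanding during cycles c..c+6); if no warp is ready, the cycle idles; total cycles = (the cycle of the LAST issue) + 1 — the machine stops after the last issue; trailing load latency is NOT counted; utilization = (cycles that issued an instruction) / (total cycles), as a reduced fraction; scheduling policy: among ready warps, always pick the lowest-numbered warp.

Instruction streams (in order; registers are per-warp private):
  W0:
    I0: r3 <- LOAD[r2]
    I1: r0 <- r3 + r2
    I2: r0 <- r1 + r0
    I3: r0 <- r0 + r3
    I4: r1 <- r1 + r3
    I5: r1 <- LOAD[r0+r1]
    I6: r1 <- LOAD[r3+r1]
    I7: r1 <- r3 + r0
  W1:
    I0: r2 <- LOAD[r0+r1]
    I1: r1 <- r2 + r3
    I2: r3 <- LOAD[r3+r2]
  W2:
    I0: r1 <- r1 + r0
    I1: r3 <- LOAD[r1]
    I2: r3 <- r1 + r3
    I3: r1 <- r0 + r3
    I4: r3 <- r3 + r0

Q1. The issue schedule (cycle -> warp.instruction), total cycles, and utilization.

cycle 0: W0.I0
cycle 1: W1.I0
cycle 2: W2.I0
cycle 3: W2.I1
cycle 4: idle
cycle 5: idle
cycle 6: idle
cycle 7: W0.I1
cycle 8: W0.I2
cycle 9: W0.I3
cycle 10: W0.I4
cycle 11: W0.I5
cycle 12: W1.I1
cycle 13: W1.I2
cycle 14: W2.I2
cycle 15: W2.I3
cycle 16: W2.I4
cycle 17: idle
cycle 18: W0.I6
cycle 19: idle
cycle 20: idle
cycle 21: idle
cycle 22: idle
cycle 23: idle
cycle 24: idle
cycle 25: W0.I7

Answer: 26 cycles, utilization 8/13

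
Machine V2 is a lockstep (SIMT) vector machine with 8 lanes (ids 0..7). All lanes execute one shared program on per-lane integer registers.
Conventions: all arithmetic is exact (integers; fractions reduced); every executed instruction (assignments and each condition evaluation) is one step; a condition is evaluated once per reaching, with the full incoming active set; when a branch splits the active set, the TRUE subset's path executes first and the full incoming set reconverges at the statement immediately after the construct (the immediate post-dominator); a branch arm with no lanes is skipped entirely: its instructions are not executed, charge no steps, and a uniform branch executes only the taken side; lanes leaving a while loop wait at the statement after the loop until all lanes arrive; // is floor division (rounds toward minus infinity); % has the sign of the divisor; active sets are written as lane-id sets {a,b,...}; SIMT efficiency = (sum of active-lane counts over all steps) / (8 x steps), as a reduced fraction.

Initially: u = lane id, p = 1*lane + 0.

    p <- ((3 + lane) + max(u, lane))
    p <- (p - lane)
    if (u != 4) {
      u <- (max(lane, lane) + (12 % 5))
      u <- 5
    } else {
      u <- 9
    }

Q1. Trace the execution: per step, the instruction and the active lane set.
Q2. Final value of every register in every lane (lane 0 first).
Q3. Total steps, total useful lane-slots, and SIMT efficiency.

step 0: p <- ((3 + lane) + max(u, lane)) {0,1,2,3,4,5,6,7}
step 1: p <- (p - lane)              {0,1,2,3,4,5,6,7}
step 2: eval (u != 4)                {0,1,2,3,4,5,6,7}
step 3: u <- (max(lane, lane) + (12 % 5)) {0,1,2,3,5,6,7}
step 4: u <- 5                       {0,1,2,3,5,6,7}
step 5: u <- 9                       {4}

Answer: 6 steps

u: 5,5,5,5,9,5,5,5
p: 3,4,5,6,7,8,9,10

steps = 6; useful = 39; efficiency = 39/48 = 13/16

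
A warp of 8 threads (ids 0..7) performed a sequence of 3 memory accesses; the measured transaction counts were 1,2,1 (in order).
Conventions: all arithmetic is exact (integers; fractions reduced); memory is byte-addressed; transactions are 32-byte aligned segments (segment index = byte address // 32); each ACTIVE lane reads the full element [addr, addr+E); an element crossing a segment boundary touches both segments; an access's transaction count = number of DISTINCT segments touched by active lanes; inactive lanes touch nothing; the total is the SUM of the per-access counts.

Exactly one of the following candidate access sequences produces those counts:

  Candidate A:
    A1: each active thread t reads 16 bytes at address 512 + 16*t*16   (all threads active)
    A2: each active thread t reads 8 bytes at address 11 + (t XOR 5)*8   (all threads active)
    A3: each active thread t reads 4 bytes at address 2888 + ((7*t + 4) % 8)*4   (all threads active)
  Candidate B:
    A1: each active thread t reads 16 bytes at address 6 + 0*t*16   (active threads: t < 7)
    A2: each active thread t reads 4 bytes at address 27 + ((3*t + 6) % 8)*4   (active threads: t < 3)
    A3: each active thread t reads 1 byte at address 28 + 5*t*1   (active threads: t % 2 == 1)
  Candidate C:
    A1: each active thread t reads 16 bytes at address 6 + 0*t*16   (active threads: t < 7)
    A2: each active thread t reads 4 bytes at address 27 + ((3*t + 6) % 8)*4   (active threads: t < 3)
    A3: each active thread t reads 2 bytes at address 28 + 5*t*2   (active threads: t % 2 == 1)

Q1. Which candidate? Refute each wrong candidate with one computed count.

A: A1 gives 8 transactions, not 1
C: A3 gives 3 transactions, not 1
B: all counts match (1,2,1)

Answer: B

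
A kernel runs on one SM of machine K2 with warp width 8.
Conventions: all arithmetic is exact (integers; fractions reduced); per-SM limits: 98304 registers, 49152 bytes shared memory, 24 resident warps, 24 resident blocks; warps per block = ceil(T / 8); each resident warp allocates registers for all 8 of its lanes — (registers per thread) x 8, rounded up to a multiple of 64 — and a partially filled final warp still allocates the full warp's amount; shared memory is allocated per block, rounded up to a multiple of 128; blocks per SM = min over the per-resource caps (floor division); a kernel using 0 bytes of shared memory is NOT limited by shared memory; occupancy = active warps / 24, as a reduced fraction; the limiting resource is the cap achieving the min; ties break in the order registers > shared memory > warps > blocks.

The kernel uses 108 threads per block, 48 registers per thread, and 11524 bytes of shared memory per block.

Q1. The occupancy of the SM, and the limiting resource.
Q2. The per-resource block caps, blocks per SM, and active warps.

Answer: occupancy 7/12, limited by warps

registers: 18 blocks
shared memory: 4 blocks
warps: 1 block
blocks: 24 blocks

Answer: 1 block, 14 active warps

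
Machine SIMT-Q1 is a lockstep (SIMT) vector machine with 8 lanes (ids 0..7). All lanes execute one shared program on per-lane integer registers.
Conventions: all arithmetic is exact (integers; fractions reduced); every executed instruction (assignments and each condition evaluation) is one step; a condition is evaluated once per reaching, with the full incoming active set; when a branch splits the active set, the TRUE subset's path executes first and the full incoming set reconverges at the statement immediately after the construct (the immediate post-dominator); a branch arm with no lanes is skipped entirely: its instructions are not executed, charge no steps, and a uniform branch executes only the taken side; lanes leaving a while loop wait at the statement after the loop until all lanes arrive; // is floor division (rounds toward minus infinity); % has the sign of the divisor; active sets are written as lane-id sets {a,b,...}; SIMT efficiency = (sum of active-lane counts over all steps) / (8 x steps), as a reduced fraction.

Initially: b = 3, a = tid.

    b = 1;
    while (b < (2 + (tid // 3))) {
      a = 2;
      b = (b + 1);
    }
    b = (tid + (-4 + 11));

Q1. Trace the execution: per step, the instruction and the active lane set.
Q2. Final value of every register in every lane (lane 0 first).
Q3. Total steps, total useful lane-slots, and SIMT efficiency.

step 0: b <- 1                       {0,1,2,3,4,5,6,7}
step 1: eval (b < (2 + (tid // 3)))  {0,1,2,3,4,5,6,7}
step 2: a <- 2                       {0,1,2,3,4,5,6,7}
step 3: b <- (b + 1)                 {0,1,2,3,4,5,6,7}
step 4: eval (b < (2 + (tid // 3)))  {0,1,2,3,4,5,6,7}
step 5: a <- 2                       {3,4,5,6,7}
step 6: b <- (b + 1)                 {3,4,5,6,7}
step 7: eval (b < (2 + (tid // 3)))  {3,4,5,6,7}
step 8: a <- 2                       {6,7}
step 9: b <- (b + 1)                 {6,7}
step 10: eval (b < (2 + (tid // 3)))  {6,7}
step 11: b <- (tid + (-4 + 11))       {0,1,2,3,4,5,6,7}

Answer: 12 steps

b: 7,8,9,10,11,12,13,14
a: 2,2,2,2,2,2,2,2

steps = 12; useful = 69; efficiency = 69/96 = 23/32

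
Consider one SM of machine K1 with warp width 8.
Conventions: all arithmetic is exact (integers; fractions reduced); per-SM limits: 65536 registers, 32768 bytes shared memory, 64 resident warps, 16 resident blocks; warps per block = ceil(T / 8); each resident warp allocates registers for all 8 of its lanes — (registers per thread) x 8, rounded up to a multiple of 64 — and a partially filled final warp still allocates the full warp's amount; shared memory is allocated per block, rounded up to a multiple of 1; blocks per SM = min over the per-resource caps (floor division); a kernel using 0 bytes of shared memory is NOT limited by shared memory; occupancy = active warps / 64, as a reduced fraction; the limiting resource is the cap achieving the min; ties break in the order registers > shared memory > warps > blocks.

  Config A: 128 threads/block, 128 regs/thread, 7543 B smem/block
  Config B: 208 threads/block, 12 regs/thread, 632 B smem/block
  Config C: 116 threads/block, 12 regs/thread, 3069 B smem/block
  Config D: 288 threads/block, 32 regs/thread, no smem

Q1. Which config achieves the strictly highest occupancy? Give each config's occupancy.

occupancies: A 1, B 13/16, C 15/16, D 9/16

Answer: A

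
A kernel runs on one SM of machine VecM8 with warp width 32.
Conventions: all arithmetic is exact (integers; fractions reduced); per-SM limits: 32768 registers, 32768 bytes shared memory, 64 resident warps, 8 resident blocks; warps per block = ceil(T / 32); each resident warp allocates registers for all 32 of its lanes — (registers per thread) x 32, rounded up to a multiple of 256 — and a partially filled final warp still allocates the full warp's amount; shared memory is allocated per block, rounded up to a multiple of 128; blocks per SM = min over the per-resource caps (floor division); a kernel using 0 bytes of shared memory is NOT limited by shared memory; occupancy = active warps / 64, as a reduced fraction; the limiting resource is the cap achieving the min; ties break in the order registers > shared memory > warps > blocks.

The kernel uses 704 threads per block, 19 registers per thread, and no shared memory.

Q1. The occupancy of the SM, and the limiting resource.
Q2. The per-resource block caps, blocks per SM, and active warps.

Answer: occupancy 11/32, limited by registers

registers: 1 block
shared memory: no limit (kernel uses none)
warps: 2 blocks
blocks: 8 blocks

Answer: 1 block, 22 active warps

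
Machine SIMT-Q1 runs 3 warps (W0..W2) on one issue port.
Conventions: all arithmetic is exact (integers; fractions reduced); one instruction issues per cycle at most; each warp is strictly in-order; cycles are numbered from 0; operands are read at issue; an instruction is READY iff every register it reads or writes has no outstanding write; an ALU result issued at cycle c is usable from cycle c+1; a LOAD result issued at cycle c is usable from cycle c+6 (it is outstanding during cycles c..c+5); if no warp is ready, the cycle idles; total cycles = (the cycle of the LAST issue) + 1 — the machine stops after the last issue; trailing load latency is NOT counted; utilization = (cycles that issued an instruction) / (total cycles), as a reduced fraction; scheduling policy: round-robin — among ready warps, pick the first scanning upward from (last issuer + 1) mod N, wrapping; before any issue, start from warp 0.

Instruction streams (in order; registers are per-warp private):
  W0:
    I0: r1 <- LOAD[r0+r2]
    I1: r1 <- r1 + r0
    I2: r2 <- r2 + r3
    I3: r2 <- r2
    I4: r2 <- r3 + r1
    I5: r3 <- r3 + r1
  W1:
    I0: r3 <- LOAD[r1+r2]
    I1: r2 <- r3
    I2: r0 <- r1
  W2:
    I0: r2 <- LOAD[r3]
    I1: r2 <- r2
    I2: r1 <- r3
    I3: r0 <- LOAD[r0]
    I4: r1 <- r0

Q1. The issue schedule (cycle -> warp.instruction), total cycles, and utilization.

cycle 0: W0.I0
cycle 1: W1.I0
cycle 2: W2.I0
cycle 3: idle
cycle 4: idle
cycle 5: idle
cycle 6: W0.I1
cycle 7: W1.I1
cycle 8: W2.I1
cycle 9: W0.I2
cycle 10: W1.I2
cycle 11: W2.I2
cycle 12: W0.I3
cycle 13: W2.I3
cycle 14: W0.I4
cycle 15: W0.I5
cycle 16: idle
cycle 17: idle
cycle 18: idle
cycle 19: W2.I4

Answer: 20 cycles, utilization 7/10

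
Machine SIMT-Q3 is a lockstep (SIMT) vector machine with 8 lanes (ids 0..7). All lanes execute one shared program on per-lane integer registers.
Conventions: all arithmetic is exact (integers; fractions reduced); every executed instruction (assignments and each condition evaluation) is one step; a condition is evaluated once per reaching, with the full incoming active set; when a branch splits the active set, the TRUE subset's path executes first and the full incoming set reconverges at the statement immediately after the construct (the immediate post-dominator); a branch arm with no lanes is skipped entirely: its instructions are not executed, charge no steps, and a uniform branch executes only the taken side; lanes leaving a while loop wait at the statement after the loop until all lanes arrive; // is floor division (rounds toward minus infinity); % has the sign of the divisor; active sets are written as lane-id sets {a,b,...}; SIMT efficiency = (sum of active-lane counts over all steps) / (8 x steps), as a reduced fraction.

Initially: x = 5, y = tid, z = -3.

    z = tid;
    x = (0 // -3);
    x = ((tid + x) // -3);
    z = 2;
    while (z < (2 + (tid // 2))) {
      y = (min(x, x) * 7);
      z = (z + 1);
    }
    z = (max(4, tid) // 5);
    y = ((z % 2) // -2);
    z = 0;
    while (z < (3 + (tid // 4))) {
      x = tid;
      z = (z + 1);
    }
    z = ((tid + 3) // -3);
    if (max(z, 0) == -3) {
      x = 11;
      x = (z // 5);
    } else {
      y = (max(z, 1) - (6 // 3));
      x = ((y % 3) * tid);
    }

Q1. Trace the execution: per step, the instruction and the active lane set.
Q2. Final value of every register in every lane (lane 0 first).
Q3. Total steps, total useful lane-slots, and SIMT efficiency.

step 0: z <- tid                     {0,1,2,3,4,5,6,7}
step 1: x <- (0 // -3)               {0,1,2,3,4,5,6,7}
step 2: x <- ((tid + x) // -3)       {0,1,2,3,4,5,6,7}
step 3: z <- 2                       {0,1,2,3,4,5,6,7}
step 4: eval (z < (2 + (tid // 2)))  {0,1,2,3,4,5,6,7}
step 5: y <- (min(x, x) * 7)         {2,3,4,5,6,7}
step 6: z <- (z + 1)                 {2,3,4,5,6,7}
step 7: eval (z < (2 + (tid // 2)))  {2,3,4,5,6,7}
step 8: y <- (min(x, x) * 7)         {4,5,6,7}
step 9: z <- (z + 1)                 {4,5,6,7}
step 10: eval (z < (2 + (tid // 2)))  {4,5,6,7}
step 11: y <- (min(x, x) * 7)         {6,7}
step 12: z <- (z + 1)                 {6,7}
step 13: eval (z < (2 + (tid // 2)))  {6,7}
step 14: z <- (max(4, tid) // 5)      {0,1,2,3,4,5,6,7}
step 15: y <- ((z % 2) // -2)         {0,1,2,3,4,5,6,7}
step 16: z <- 0                       {0,1,2,3,4,5,6,7}
step 17: eval (z < (3 + (tid // 4)))  {0,1,2,3,4,5,6,7}
step 18: x <- tid                     {0,1,2,3,4,5,6,7}
step 19: z <- (z + 1)                 {0,1,2,3,4,5,6,7}
step 20: eval (z < (3 + (tid // 4)))  {0,1,2,3,4,5,6,7}
step 21: x <- tid                     {0,1,2,3,4,5,6,7}
step 22: z <- (z + 1)                 {0,1,2,3,4,5,6,7}
step 23: eval (z < (3 + (tid // 4)))  {0,1,2,3,4,5,6,7}
step 24: x <- tid                     {0,1,2,3,4,5,6,7}
step 25: z <- (z + 1)                 {0,1,2,3,4,5,6,7}
step 26: eval (z < (3 + (tid // 4)))  {0,1,2,3,4,5,6,7}
step 27: x <- tid                     {4,5,6,7}
step 28: z <- (z + 1)                 {4,5,6,7}
step 29: eval (z < (3 + (tid // 4)))  {4,5,6,7}
step 30: z <- ((tid + 3) // -3)       {0,1,2,3,4,5,6,7}
step 31: eval (max(z, 0) == -3)       {0,1,2,3,4,5,6,7}
step 32: y <- (max(z, 1) - (6 // 3))  {0,1,2,3,4,5,6,7}
step 33: x <- ((y % 3) * tid)         {0,1,2,3,4,5,6,7}

Answer: 34 steps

x: 0,2,4,6,8,10,12,14
y: -1,-1,-1,-1,-1,-1,-1,-1
z: -1,-2,-2,-2,-3,-3,-3,-4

steps = 34; useful = 224; efficiency = 224/272 = 14/17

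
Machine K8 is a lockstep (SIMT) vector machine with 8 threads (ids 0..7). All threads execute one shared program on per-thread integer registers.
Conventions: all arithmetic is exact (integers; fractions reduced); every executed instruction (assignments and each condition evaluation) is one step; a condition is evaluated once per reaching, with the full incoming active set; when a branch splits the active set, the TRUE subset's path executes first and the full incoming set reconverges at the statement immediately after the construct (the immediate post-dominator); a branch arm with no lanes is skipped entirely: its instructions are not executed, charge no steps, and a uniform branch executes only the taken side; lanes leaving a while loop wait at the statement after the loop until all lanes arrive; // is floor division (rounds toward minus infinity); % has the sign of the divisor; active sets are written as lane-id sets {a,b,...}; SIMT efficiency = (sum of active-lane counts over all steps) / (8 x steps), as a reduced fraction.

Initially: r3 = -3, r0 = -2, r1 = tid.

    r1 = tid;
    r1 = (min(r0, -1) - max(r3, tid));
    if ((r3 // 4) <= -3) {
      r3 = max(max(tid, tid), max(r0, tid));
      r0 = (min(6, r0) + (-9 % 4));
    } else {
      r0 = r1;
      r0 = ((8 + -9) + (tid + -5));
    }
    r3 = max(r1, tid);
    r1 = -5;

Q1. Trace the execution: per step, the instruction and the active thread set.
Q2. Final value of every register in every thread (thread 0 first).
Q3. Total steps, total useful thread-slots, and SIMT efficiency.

step 0: r1 <- tid                    {0,1,2,3,4,5,6,7}
step 1: r1 <- (min(r0, -1) - max(r3, tid)) {0,1,2,3,4,5,6,7}
step 2: eval ((r3 // 4) <= -3)       {0,1,2,3,4,5,6,7}
step 3: r0 <- r1                     {0,1,2,3,4,5,6,7}
step 4: r0 <- ((8 + -9) + (tid + -5)) {0,1,2,3,4,5,6,7}
step 5: r3 <- max(r1, tid)           {0,1,2,3,4,5,6,7}
step 6: r1 <- -5                     {0,1,2,3,4,5,6,7}

Answer: 7 steps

r3: 0,1,2,3,4,5,6,7
r0: -6,-5,-4,-3,-2,-1,0,1
r1: -5,-5,-5,-5,-5,-5,-5,-5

steps = 7; useful = 56; efficiency = 56/56 = 1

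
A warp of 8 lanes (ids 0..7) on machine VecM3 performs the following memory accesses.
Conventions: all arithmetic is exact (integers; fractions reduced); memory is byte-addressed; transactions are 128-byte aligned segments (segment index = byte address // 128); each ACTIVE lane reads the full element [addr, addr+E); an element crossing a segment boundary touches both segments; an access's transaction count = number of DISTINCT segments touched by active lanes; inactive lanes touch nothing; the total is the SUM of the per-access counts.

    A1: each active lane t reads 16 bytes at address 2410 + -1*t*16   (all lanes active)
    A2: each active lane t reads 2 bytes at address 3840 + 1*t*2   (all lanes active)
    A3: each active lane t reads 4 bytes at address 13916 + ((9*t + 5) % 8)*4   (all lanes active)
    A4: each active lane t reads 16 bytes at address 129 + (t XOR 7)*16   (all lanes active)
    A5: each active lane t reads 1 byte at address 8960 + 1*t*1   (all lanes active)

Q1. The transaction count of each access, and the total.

A1: 2 transactions
A2: 1 transaction
A3: 1 transaction
A4: 2 transactions
A5: 1 transaction

Answer: 2,1,1,2,1; total 7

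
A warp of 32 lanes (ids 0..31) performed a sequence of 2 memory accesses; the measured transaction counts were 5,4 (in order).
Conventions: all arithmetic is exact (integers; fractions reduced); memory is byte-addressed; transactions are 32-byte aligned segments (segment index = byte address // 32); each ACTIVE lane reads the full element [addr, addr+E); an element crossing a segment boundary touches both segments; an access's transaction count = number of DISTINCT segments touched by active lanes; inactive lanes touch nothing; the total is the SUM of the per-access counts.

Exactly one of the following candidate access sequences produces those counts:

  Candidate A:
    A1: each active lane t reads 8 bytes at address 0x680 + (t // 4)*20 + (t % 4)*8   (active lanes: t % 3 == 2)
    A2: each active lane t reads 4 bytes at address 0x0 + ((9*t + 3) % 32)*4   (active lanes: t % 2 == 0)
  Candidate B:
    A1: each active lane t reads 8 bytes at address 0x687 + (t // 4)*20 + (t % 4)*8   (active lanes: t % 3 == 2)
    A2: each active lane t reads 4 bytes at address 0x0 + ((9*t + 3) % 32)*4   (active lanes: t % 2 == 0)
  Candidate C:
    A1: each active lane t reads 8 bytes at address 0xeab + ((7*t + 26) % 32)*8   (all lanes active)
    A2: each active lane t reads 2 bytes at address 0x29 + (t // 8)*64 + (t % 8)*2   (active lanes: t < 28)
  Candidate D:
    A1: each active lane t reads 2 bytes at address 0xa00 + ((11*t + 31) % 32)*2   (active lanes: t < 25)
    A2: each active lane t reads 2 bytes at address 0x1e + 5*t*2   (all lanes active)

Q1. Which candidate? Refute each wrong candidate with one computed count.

B: A1 gives 6 transactions, not 5
C: A1 gives 9 transactions, not 5
D: A1 gives 2 transactions, not 5
A: all counts match (5,4)

Answer: A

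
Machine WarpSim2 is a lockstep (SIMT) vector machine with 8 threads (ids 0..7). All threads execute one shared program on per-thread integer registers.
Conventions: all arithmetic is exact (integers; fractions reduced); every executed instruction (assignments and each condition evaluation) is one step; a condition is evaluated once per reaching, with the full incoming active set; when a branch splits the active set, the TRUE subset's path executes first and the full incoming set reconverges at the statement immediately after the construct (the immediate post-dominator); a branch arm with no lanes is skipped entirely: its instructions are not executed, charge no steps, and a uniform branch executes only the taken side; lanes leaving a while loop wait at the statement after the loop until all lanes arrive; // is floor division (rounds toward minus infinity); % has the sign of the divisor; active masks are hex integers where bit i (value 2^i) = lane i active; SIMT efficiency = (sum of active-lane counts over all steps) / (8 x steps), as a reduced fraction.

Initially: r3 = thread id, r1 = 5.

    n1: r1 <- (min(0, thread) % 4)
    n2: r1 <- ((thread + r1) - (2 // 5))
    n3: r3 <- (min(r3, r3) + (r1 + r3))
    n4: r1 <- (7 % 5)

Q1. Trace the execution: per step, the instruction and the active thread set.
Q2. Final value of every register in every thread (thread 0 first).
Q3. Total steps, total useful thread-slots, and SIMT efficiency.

step 0: r1 <- (min(0, thread) % 4)   0xff
step 1: r1 <- ((thread + r1) - (2 // 5)) 0xff
step 2: r3 <- (min(r3, r3) + (r1 + r3)) 0xff
step 3: r1 <- (7 % 5)                0xff

Answer: 4 steps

r3: 0,3,6,9,12,15,18,21
r1: 2,2,2,2,2,2,2,2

steps = 4; useful = 32; efficiency = 32/32 = 1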